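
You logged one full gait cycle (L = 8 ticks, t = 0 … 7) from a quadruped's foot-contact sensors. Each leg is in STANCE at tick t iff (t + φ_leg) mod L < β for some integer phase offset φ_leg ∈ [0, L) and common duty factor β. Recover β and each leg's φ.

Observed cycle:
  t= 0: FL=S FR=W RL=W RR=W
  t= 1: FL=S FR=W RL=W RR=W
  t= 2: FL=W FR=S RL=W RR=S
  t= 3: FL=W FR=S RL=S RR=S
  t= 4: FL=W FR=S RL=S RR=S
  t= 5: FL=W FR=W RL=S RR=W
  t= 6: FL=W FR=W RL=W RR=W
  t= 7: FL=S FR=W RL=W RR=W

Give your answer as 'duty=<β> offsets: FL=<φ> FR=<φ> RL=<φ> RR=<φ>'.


duty=3 offsets: FL=1 FR=6 RL=5 RR=6

duty β = stance ticks per leg = 3
FL: stance ticks = 3; W→S at t=7 → φ=1
FR: stance ticks = 3; W→S at t=2 → φ=6
RL: stance ticks = 3; W→S at t=3 → φ=5
RR: stance ticks = 3; W→S at t=2 → φ=6


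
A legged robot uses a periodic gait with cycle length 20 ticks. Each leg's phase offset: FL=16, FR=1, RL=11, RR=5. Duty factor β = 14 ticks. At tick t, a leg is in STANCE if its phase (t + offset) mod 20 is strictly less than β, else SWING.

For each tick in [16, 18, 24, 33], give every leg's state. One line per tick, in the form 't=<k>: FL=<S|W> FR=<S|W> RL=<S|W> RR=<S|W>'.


t=16: FL=S FR=W RL=S RR=S
t=18: FL=W FR=W RL=S RR=S
t=24: FL=S FR=S RL=W RR=S
t=33: FL=S FR=W RL=S RR=W

t=16: phase=(12,17,7,1) vs β=14 → FL=S FR=W RL=S RR=S
t=18: phase=(14,19,9,3) vs β=14 → FL=W FR=W RL=S RR=S
t=24: phase=(0,5,15,9) vs β=14 → FL=S FR=S RL=W RR=S
t=33: phase=(9,14,4,18) vs β=14 → FL=S FR=W RL=S RR=W


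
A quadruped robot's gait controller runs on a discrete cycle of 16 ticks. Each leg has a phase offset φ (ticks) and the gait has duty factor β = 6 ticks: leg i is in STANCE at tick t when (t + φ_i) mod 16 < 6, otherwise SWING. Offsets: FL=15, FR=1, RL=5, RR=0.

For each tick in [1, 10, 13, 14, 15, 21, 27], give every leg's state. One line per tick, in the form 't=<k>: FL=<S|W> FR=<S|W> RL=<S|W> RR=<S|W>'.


t=1: FL=S FR=S RL=W RR=S
t=10: FL=W FR=W RL=W RR=W
t=13: FL=W FR=W RL=S RR=W
t=14: FL=W FR=W RL=S RR=W
t=15: FL=W FR=S RL=S RR=W
t=21: FL=S FR=W RL=W RR=S
t=27: FL=W FR=W RL=S RR=W

t=1: phase=(0,2,6,1) vs β=6 → FL=S FR=S RL=W RR=S
t=10: phase=(9,11,15,10) vs β=6 → FL=W FR=W RL=W RR=W
t=13: phase=(12,14,2,13) vs β=6 → FL=W FR=W RL=S RR=W
t=14: phase=(13,15,3,14) vs β=6 → FL=W FR=W RL=S RR=W
t=15: phase=(14,0,4,15) vs β=6 → FL=W FR=S RL=S RR=W
t=21: phase=(4,6,10,5) vs β=6 → FL=S FR=W RL=W RR=S
t=27: phase=(10,12,0,11) vs β=6 → FL=W FR=W RL=S RR=W


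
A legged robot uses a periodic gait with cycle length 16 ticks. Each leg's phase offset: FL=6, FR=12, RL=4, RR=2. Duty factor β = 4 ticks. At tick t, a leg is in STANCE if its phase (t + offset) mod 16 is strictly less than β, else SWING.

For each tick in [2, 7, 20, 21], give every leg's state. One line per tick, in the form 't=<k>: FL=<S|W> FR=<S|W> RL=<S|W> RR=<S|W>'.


t=2: FL=W FR=W RL=W RR=W
t=7: FL=W FR=S RL=W RR=W
t=20: FL=W FR=S RL=W RR=W
t=21: FL=W FR=S RL=W RR=W

t=2: phase=(8,14,6,4) vs β=4 → FL=W FR=W RL=W RR=W
t=7: phase=(13,3,11,9) vs β=4 → FL=W FR=S RL=W RR=W
t=20: phase=(10,0,8,6) vs β=4 → FL=W FR=S RL=W RR=W
t=21: phase=(11,1,9,7) vs β=4 → FL=W FR=S RL=W RR=W


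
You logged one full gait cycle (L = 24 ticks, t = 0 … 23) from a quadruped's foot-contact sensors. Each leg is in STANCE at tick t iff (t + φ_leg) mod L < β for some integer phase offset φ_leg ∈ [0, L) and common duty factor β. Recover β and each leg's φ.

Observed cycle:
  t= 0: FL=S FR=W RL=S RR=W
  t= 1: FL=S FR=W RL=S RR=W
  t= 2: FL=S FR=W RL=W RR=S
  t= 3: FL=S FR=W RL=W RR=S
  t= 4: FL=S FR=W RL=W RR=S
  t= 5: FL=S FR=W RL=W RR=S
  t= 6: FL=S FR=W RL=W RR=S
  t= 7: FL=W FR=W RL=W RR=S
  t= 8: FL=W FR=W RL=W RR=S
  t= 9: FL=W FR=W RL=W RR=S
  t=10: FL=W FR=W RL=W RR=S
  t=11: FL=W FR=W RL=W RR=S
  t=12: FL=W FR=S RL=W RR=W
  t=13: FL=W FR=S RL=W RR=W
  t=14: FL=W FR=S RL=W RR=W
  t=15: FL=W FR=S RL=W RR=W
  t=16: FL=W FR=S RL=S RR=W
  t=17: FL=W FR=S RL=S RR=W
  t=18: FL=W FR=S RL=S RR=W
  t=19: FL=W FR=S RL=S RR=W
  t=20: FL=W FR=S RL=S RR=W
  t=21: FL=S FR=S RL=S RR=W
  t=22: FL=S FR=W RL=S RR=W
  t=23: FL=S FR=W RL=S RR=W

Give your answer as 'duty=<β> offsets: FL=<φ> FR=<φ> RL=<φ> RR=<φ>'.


duty β = stance ticks per leg = 10
FL: stance ticks = 10; W→S at t=21 → φ=3
FR: stance ticks = 10; W→S at t=12 → φ=12
RL: stance ticks = 10; W→S at t=16 → φ=8
RR: stance ticks = 10; W→S at t=2 → φ=22

duty=10 offsets: FL=3 FR=12 RL=8 RR=22


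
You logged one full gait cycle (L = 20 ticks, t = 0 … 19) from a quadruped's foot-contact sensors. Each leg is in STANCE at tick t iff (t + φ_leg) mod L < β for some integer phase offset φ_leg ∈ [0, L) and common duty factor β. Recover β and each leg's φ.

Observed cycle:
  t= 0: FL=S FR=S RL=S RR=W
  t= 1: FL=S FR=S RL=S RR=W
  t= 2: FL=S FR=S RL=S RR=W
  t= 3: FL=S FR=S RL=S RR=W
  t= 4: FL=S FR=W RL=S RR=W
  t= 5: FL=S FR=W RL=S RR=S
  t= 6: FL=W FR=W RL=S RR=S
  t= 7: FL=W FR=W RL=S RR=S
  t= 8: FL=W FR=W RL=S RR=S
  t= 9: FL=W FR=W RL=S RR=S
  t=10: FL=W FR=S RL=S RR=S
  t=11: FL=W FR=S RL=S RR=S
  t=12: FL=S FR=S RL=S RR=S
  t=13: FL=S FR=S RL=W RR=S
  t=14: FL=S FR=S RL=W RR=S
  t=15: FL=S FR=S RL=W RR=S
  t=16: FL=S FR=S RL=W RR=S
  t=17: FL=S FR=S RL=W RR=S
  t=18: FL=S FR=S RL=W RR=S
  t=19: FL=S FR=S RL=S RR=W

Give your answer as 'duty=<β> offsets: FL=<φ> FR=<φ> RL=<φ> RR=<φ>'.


duty β = stance ticks per leg = 14
FL: stance ticks = 14; W→S at t=12 → φ=8
FR: stance ticks = 14; W→S at t=10 → φ=10
RL: stance ticks = 14; W→S at t=19 → φ=1
RR: stance ticks = 14; W→S at t=5 → φ=15

duty=14 offsets: FL=8 FR=10 RL=1 RR=15


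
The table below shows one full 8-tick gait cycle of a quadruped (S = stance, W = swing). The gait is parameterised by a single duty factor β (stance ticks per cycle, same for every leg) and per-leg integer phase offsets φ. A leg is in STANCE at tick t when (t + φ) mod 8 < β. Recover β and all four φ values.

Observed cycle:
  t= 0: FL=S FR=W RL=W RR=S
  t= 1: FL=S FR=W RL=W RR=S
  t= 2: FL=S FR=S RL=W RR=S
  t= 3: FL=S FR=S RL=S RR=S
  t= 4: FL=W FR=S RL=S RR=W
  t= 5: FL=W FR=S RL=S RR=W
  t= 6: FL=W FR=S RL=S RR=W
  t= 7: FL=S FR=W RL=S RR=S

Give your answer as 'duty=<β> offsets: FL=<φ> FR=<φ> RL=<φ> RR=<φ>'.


duty β = stance ticks per leg = 5
FL: stance ticks = 5; W→S at t=7 → φ=1
FR: stance ticks = 5; W→S at t=2 → φ=6
RL: stance ticks = 5; W→S at t=3 → φ=5
RR: stance ticks = 5; W→S at t=7 → φ=1

duty=5 offsets: FL=1 FR=6 RL=5 RR=1


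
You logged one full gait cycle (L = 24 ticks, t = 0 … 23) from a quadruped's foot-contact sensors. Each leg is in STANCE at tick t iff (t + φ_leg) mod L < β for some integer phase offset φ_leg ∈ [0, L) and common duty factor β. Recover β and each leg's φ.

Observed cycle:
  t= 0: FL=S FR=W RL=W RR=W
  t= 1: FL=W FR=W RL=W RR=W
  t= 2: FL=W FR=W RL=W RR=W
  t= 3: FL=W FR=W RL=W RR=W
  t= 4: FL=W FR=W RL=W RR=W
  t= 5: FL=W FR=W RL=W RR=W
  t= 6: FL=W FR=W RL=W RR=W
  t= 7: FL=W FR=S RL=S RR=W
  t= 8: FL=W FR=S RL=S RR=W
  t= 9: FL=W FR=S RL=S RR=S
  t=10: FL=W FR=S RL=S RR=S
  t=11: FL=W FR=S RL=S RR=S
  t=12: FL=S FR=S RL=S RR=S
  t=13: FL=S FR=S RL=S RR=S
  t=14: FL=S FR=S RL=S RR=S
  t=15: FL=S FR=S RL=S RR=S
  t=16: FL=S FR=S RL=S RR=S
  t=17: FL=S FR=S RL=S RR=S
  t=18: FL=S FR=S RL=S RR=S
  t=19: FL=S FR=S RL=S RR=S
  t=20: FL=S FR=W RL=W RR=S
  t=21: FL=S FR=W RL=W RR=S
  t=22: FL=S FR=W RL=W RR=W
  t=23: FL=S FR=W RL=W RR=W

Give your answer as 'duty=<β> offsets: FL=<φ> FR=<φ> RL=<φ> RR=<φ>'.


duty=13 offsets: FL=12 FR=17 RL=17 RR=15

duty β = stance ticks per leg = 13
FL: stance ticks = 13; W→S at t=12 → φ=12
FR: stance ticks = 13; W→S at t=7 → φ=17
RL: stance ticks = 13; W→S at t=7 → φ=17
RR: stance ticks = 13; W→S at t=9 → φ=15


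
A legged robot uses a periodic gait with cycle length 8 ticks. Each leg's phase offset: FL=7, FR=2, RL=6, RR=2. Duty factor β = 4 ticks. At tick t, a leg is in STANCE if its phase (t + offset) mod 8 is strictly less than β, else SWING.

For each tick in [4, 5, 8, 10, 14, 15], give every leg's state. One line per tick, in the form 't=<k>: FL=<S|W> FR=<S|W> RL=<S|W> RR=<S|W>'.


t=4: FL=S FR=W RL=S RR=W
t=5: FL=W FR=W RL=S RR=W
t=8: FL=W FR=S RL=W RR=S
t=10: FL=S FR=W RL=S RR=W
t=14: FL=W FR=S RL=W RR=S
t=15: FL=W FR=S RL=W RR=S

t=4: phase=(3,6,2,6) vs β=4 → FL=S FR=W RL=S RR=W
t=5: phase=(4,7,3,7) vs β=4 → FL=W FR=W RL=S RR=W
t=8: phase=(7,2,6,2) vs β=4 → FL=W FR=S RL=W RR=S
t=10: phase=(1,4,0,4) vs β=4 → FL=S FR=W RL=S RR=W
t=14: phase=(5,0,4,0) vs β=4 → FL=W FR=S RL=W RR=S
t=15: phase=(6,1,5,1) vs β=4 → FL=W FR=S RL=W RR=S


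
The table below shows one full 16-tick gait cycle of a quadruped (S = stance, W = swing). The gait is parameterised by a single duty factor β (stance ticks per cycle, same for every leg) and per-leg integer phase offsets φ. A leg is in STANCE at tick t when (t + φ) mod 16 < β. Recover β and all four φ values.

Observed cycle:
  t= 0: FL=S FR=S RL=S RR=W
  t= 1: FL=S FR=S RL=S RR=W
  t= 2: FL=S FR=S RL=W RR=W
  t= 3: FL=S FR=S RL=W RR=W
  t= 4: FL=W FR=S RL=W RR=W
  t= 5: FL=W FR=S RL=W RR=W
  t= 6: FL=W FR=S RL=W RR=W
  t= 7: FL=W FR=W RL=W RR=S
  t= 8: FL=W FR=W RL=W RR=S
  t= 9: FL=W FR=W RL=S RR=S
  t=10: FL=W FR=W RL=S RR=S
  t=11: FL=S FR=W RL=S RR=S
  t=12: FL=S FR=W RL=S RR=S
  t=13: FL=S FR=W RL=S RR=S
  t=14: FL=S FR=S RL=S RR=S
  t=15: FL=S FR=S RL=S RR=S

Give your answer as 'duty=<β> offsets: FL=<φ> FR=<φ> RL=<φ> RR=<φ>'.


duty β = stance ticks per leg = 9
FL: stance ticks = 9; W→S at t=11 → φ=5
FR: stance ticks = 9; W→S at t=14 → φ=2
RL: stance ticks = 9; W→S at t=9 → φ=7
RR: stance ticks = 9; W→S at t=7 → φ=9

duty=9 offsets: FL=5 FR=2 RL=7 RR=9


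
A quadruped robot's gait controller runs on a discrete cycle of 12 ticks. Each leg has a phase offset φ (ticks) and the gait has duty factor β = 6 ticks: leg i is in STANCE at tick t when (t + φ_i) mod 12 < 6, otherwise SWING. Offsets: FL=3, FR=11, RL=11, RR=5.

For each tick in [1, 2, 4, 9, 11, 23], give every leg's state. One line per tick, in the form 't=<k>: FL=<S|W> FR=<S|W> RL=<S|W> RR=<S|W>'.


t=1: phase=(4,0,0,6) vs β=6 → FL=S FR=S RL=S RR=W
t=2: phase=(5,1,1,7) vs β=6 → FL=S FR=S RL=S RR=W
t=4: phase=(7,3,3,9) vs β=6 → FL=W FR=S RL=S RR=W
t=9: phase=(0,8,8,2) vs β=6 → FL=S FR=W RL=W RR=S
t=11: phase=(2,10,10,4) vs β=6 → FL=S FR=W RL=W RR=S
t=23: phase=(2,10,10,4) vs β=6 → FL=S FR=W RL=W RR=S

t=1: FL=S FR=S RL=S RR=W
t=2: FL=S FR=S RL=S RR=W
t=4: FL=W FR=S RL=S RR=W
t=9: FL=S FR=W RL=W RR=S
t=11: FL=S FR=W RL=W RR=S
t=23: FL=S FR=W RL=W RR=S


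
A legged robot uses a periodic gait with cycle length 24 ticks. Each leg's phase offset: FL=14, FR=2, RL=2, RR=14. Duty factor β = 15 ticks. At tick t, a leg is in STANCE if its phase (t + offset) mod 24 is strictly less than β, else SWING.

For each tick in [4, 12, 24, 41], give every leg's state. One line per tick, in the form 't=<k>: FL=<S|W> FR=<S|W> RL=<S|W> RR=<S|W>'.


t=4: phase=(18,6,6,18) vs β=15 → FL=W FR=S RL=S RR=W
t=12: phase=(2,14,14,2) vs β=15 → FL=S FR=S RL=S RR=S
t=24: phase=(14,2,2,14) vs β=15 → FL=S FR=S RL=S RR=S
t=41: phase=(7,19,19,7) vs β=15 → FL=S FR=W RL=W RR=S

t=4: FL=W FR=S RL=S RR=W
t=12: FL=S FR=S RL=S RR=S
t=24: FL=S FR=S RL=S RR=S
t=41: FL=S FR=W RL=W RR=S


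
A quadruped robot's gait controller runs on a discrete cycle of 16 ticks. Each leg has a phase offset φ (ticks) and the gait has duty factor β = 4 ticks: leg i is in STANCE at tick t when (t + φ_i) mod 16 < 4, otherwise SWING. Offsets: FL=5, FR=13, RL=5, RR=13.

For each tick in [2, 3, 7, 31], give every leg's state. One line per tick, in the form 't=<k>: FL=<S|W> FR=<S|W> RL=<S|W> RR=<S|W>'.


t=2: phase=(7,15,7,15) vs β=4 → FL=W FR=W RL=W RR=W
t=3: phase=(8,0,8,0) vs β=4 → FL=W FR=S RL=W RR=S
t=7: phase=(12,4,12,4) vs β=4 → FL=W FR=W RL=W RR=W
t=31: phase=(4,12,4,12) vs β=4 → FL=W FR=W RL=W RR=W

t=2: FL=W FR=W RL=W RR=W
t=3: FL=W FR=S RL=W RR=S
t=7: FL=W FR=W RL=W RR=W
t=31: FL=W FR=W RL=W RR=W


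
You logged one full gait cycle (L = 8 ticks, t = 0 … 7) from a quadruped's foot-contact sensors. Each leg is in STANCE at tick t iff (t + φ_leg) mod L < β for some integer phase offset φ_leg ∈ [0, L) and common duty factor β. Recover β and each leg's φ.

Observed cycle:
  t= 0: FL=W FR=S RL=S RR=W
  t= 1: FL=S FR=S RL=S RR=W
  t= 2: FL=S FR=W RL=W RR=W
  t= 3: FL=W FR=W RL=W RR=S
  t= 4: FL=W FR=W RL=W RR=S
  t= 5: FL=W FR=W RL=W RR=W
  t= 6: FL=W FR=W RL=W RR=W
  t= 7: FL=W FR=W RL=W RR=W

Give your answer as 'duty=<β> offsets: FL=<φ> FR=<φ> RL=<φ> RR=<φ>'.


duty β = stance ticks per leg = 2
FL: stance ticks = 2; W→S at t=1 → φ=7
FR: stance ticks = 2; W→S at t=0 → φ=0
RL: stance ticks = 2; W→S at t=0 → φ=0
RR: stance ticks = 2; W→S at t=3 → φ=5

duty=2 offsets: FL=7 FR=0 RL=0 RR=5


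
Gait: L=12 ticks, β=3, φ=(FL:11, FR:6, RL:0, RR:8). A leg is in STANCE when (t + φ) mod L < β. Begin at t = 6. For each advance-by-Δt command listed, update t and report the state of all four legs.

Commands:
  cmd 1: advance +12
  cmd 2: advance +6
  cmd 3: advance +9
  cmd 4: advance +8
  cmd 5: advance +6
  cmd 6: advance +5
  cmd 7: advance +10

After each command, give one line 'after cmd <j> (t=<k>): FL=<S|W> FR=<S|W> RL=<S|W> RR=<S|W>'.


start t=6: FL=W FR=S RL=W RR=S
cmd 1: advance +12 → t=18, phase=(5,0,6,2) → FL=W FR=S RL=W RR=S
cmd 2: advance +6 → t=24, phase=(11,6,0,8) → FL=W FR=W RL=S RR=W
cmd 3: advance +9 → t=33, phase=(8,3,9,5) → FL=W FR=W RL=W RR=W
cmd 4: advance +8 → t=41, phase=(4,11,5,1) → FL=W FR=W RL=W RR=S
cmd 5: advance +6 → t=47, phase=(10,5,11,7) → FL=W FR=W RL=W RR=W
cmd 6: advance +5 → t=52, phase=(3,10,4,0) → FL=W FR=W RL=W RR=S
cmd 7: advance +10 → t=62, phase=(1,8,2,10) → FL=S FR=W RL=S RR=W

after cmd 1 (t=18): FL=W FR=S RL=W RR=S
after cmd 2 (t=24): FL=W FR=W RL=S RR=W
after cmd 3 (t=33): FL=W FR=W RL=W RR=W
after cmd 4 (t=41): FL=W FR=W RL=W RR=S
after cmd 5 (t=47): FL=W FR=W RL=W RR=W
after cmd 6 (t=52): FL=W FR=W RL=W RR=S
after cmd 7 (t=62): FL=S FR=W RL=S RR=W


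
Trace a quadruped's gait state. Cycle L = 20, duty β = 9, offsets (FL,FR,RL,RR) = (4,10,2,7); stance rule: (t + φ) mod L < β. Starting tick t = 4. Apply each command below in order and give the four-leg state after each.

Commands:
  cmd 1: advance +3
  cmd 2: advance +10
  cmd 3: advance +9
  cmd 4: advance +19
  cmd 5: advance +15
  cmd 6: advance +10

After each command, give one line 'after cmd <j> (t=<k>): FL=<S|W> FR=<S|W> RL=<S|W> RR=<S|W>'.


after cmd 1 (t=7): FL=W FR=W RL=W RR=W
after cmd 2 (t=17): FL=S FR=S RL=W RR=S
after cmd 3 (t=26): FL=W FR=W RL=S RR=W
after cmd 4 (t=45): FL=W FR=W RL=S RR=W
after cmd 5 (t=60): FL=S FR=W RL=S RR=S
after cmd 6 (t=70): FL=W FR=S RL=W RR=W

start t=4: FL=S FR=W RL=S RR=W
cmd 1: advance +3 → t=7, phase=(11,17,9,14) → FL=W FR=W RL=W RR=W
cmd 2: advance +10 → t=17, phase=(1,7,19,4) → FL=S FR=S RL=W RR=S
cmd 3: advance +9 → t=26, phase=(10,16,8,13) → FL=W FR=W RL=S RR=W
cmd 4: advance +19 → t=45, phase=(9,15,7,12) → FL=W FR=W RL=S RR=W
cmd 5: advance +15 → t=60, phase=(4,10,2,7) → FL=S FR=W RL=S RR=S
cmd 6: advance +10 → t=70, phase=(14,0,12,17) → FL=W FR=S RL=W RR=W


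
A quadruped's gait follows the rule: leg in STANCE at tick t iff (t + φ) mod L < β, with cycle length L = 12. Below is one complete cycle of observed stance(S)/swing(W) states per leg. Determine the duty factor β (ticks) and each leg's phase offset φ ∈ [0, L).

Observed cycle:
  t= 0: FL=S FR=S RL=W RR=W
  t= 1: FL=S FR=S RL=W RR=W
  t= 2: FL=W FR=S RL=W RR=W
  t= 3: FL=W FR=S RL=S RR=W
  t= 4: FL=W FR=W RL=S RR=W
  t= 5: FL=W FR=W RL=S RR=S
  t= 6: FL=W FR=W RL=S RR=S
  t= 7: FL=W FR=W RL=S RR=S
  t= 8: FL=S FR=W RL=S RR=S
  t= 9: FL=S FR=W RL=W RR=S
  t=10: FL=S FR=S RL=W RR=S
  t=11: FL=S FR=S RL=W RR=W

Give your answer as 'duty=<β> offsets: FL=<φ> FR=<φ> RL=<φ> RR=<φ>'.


duty β = stance ticks per leg = 6
FL: stance ticks = 6; W→S at t=8 → φ=4
FR: stance ticks = 6; W→S at t=10 → φ=2
RL: stance ticks = 6; W→S at t=3 → φ=9
RR: stance ticks = 6; W→S at t=5 → φ=7

duty=6 offsets: FL=4 FR=2 RL=9 RR=7


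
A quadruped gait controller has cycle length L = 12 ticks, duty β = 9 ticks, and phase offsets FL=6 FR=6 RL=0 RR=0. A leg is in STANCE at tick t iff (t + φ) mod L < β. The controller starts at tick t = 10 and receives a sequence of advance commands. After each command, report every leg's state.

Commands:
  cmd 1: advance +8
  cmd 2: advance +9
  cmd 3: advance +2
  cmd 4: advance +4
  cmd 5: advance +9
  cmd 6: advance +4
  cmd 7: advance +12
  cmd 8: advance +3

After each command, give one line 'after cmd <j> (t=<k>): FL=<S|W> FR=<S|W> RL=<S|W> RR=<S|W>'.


after cmd 1 (t=18): FL=S FR=S RL=S RR=S
after cmd 2 (t=27): FL=W FR=W RL=S RR=S
after cmd 3 (t=29): FL=W FR=W RL=S RR=S
after cmd 4 (t=33): FL=S FR=S RL=W RR=W
after cmd 5 (t=42): FL=S FR=S RL=S RR=S
after cmd 6 (t=46): FL=S FR=S RL=W RR=W
after cmd 7 (t=58): FL=S FR=S RL=W RR=W
after cmd 8 (t=61): FL=S FR=S RL=S RR=S

start t=10: FL=S FR=S RL=W RR=W
cmd 1: advance +8 → t=18, phase=(0,0,6,6) → FL=S FR=S RL=S RR=S
cmd 2: advance +9 → t=27, phase=(9,9,3,3) → FL=W FR=W RL=S RR=S
cmd 3: advance +2 → t=29, phase=(11,11,5,5) → FL=W FR=W RL=S RR=S
cmd 4: advance +4 → t=33, phase=(3,3,9,9) → FL=S FR=S RL=W RR=W
cmd 5: advance +9 → t=42, phase=(0,0,6,6) → FL=S FR=S RL=S RR=S
cmd 6: advance +4 → t=46, phase=(4,4,10,10) → FL=S FR=S RL=W RR=W
cmd 7: advance +12 → t=58, phase=(4,4,10,10) → FL=S FR=S RL=W RR=W
cmd 8: advance +3 → t=61, phase=(7,7,1,1) → FL=S FR=S RL=S RR=S


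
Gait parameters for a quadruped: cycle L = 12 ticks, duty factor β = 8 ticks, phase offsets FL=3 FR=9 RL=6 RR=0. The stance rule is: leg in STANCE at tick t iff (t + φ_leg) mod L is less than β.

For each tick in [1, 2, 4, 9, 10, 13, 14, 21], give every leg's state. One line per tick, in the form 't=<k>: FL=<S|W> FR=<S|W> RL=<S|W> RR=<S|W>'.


t=1: FL=S FR=W RL=S RR=S
t=2: FL=S FR=W RL=W RR=S
t=4: FL=S FR=S RL=W RR=S
t=9: FL=S FR=S RL=S RR=W
t=10: FL=S FR=S RL=S RR=W
t=13: FL=S FR=W RL=S RR=S
t=14: FL=S FR=W RL=W RR=S
t=21: FL=S FR=S RL=S RR=W

t=1: phase=(4,10,7,1) vs β=8 → FL=S FR=W RL=S RR=S
t=2: phase=(5,11,8,2) vs β=8 → FL=S FR=W RL=W RR=S
t=4: phase=(7,1,10,4) vs β=8 → FL=S FR=S RL=W RR=S
t=9: phase=(0,6,3,9) vs β=8 → FL=S FR=S RL=S RR=W
t=10: phase=(1,7,4,10) vs β=8 → FL=S FR=S RL=S RR=W
t=13: phase=(4,10,7,1) vs β=8 → FL=S FR=W RL=S RR=S
t=14: phase=(5,11,8,2) vs β=8 → FL=S FR=W RL=W RR=S
t=21: phase=(0,6,3,9) vs β=8 → FL=S FR=S RL=S RR=W


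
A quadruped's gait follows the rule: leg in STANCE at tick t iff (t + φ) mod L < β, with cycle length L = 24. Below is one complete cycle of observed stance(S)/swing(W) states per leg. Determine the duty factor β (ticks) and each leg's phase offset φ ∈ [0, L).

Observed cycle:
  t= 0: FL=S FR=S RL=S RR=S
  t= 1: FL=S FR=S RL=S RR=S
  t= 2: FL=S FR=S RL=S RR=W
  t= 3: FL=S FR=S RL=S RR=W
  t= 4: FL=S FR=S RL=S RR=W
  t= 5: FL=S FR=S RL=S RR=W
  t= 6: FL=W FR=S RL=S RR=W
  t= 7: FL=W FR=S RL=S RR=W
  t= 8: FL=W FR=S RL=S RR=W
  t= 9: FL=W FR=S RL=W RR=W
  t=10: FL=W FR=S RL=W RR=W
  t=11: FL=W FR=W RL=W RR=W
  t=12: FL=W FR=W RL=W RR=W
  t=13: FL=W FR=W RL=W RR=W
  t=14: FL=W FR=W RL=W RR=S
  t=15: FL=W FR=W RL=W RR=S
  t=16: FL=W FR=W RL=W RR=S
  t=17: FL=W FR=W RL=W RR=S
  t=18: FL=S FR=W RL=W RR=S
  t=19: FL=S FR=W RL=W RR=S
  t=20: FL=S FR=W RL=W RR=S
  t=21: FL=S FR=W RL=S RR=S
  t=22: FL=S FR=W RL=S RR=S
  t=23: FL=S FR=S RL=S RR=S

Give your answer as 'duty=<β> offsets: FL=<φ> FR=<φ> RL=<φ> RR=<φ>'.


duty β = stance ticks per leg = 12
FL: stance ticks = 12; W→S at t=18 → φ=6
FR: stance ticks = 12; W→S at t=23 → φ=1
RL: stance ticks = 12; W→S at t=21 → φ=3
RR: stance ticks = 12; W→S at t=14 → φ=10

duty=12 offsets: FL=6 FR=1 RL=3 RR=10


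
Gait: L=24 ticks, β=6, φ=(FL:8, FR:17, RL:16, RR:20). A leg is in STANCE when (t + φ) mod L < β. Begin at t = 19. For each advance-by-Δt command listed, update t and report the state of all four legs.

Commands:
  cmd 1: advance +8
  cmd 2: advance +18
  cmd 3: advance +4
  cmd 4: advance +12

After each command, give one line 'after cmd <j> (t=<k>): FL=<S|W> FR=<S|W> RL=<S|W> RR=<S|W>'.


after cmd 1 (t=27): FL=W FR=W RL=W RR=W
after cmd 2 (t=45): FL=S FR=W RL=W RR=W
after cmd 3 (t=49): FL=W FR=W RL=W RR=W
after cmd 4 (t=61): FL=W FR=W RL=S RR=W

start t=19: FL=S FR=W RL=W RR=W
cmd 1: advance +8 → t=27, phase=(11,20,19,23) → FL=W FR=W RL=W RR=W
cmd 2: advance +18 → t=45, phase=(5,14,13,17) → FL=S FR=W RL=W RR=W
cmd 3: advance +4 → t=49, phase=(9,18,17,21) → FL=W FR=W RL=W RR=W
cmd 4: advance +12 → t=61, phase=(21,6,5,9) → FL=W FR=W RL=S RR=W


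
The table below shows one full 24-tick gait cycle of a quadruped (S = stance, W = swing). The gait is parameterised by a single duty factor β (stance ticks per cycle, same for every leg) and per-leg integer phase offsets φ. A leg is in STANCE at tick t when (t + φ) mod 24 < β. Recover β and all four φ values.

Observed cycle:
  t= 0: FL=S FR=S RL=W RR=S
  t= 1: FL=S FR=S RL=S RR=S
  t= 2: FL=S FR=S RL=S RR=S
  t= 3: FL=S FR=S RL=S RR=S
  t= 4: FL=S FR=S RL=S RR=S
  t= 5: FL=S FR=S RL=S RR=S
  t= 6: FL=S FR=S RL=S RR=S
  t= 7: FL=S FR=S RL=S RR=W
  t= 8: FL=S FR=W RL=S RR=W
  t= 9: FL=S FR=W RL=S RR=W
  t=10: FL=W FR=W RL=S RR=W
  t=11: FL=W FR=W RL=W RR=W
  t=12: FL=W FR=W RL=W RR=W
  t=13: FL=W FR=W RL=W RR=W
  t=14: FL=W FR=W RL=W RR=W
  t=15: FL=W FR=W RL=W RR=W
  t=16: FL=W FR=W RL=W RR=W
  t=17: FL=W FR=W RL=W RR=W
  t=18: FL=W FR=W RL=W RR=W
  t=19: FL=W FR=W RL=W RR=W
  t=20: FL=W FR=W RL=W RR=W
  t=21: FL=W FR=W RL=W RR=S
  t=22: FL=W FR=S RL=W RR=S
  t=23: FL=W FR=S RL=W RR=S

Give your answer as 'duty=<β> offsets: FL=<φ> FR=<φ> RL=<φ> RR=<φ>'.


duty β = stance ticks per leg = 10
FL: stance ticks = 10; W→S at t=0 → φ=0
FR: stance ticks = 10; W→S at t=22 → φ=2
RL: stance ticks = 10; W→S at t=1 → φ=23
RR: stance ticks = 10; W→S at t=21 → φ=3

duty=10 offsets: FL=0 FR=2 RL=23 RR=3


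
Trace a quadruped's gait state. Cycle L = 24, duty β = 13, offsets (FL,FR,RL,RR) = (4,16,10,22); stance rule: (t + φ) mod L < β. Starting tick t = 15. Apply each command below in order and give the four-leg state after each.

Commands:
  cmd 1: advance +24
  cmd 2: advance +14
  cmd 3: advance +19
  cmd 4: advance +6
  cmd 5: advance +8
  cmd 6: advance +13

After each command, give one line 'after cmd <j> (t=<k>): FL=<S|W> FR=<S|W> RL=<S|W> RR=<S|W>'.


after cmd 1 (t=39): FL=W FR=S RL=S RR=W
after cmd 2 (t=53): FL=S FR=W RL=W RR=S
after cmd 3 (t=72): FL=S FR=W RL=S RR=W
after cmd 4 (t=78): FL=S FR=W RL=W RR=S
after cmd 5 (t=86): FL=W FR=S RL=S RR=S
after cmd 6 (t=99): FL=S FR=W RL=W RR=S

start t=15: FL=W FR=S RL=S RR=W
cmd 1: advance +24 → t=39, phase=(19,7,1,13) → FL=W FR=S RL=S RR=W
cmd 2: advance +14 → t=53, phase=(9,21,15,3) → FL=S FR=W RL=W RR=S
cmd 3: advance +19 → t=72, phase=(4,16,10,22) → FL=S FR=W RL=S RR=W
cmd 4: advance +6 → t=78, phase=(10,22,16,4) → FL=S FR=W RL=W RR=S
cmd 5: advance +8 → t=86, phase=(18,6,0,12) → FL=W FR=S RL=S RR=S
cmd 6: advance +13 → t=99, phase=(7,19,13,1) → FL=S FR=W RL=W RR=S


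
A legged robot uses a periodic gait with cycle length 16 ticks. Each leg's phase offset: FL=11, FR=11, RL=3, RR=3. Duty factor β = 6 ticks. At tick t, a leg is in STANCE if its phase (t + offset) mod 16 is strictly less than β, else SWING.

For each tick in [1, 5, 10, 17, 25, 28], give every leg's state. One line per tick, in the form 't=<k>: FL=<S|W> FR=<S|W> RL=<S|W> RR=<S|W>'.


t=1: FL=W FR=W RL=S RR=S
t=5: FL=S FR=S RL=W RR=W
t=10: FL=S FR=S RL=W RR=W
t=17: FL=W FR=W RL=S RR=S
t=25: FL=S FR=S RL=W RR=W
t=28: FL=W FR=W RL=W RR=W

t=1: phase=(12,12,4,4) vs β=6 → FL=W FR=W RL=S RR=S
t=5: phase=(0,0,8,8) vs β=6 → FL=S FR=S RL=W RR=W
t=10: phase=(5,5,13,13) vs β=6 → FL=S FR=S RL=W RR=W
t=17: phase=(12,12,4,4) vs β=6 → FL=W FR=W RL=S RR=S
t=25: phase=(4,4,12,12) vs β=6 → FL=S FR=S RL=W RR=W
t=28: phase=(7,7,15,15) vs β=6 → FL=W FR=W RL=W RR=W


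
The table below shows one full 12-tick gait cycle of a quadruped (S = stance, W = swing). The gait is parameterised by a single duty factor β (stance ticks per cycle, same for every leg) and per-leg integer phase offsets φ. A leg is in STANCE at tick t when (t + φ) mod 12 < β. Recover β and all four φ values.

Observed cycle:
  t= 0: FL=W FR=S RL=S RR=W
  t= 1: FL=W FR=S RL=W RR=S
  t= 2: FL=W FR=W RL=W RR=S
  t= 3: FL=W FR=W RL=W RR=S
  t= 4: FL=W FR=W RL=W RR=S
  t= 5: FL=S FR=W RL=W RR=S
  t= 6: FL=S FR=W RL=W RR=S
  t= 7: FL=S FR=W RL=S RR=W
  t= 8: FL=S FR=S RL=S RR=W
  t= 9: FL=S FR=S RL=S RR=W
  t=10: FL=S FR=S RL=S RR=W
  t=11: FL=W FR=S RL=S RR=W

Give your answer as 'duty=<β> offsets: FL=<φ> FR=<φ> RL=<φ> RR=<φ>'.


duty=6 offsets: FL=7 FR=4 RL=5 RR=11

duty β = stance ticks per leg = 6
FL: stance ticks = 6; W→S at t=5 → φ=7
FR: stance ticks = 6; W→S at t=8 → φ=4
RL: stance ticks = 6; W→S at t=7 → φ=5
RR: stance ticks = 6; W→S at t=1 → φ=11


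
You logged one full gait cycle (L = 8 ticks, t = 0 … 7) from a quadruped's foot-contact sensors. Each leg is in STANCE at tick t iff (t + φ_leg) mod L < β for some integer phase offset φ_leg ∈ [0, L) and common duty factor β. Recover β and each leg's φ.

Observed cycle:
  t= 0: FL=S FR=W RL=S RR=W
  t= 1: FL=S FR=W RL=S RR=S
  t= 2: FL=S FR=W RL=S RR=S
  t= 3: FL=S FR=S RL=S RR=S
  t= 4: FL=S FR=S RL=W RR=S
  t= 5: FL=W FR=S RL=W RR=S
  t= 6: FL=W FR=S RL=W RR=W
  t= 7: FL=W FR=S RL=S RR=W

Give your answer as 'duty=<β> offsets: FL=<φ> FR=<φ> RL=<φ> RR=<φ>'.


duty=5 offsets: FL=0 FR=5 RL=1 RR=7

duty β = stance ticks per leg = 5
FL: stance ticks = 5; W→S at t=0 → φ=0
FR: stance ticks = 5; W→S at t=3 → φ=5
RL: stance ticks = 5; W→S at t=7 → φ=1
RR: stance ticks = 5; W→S at t=1 → φ=7


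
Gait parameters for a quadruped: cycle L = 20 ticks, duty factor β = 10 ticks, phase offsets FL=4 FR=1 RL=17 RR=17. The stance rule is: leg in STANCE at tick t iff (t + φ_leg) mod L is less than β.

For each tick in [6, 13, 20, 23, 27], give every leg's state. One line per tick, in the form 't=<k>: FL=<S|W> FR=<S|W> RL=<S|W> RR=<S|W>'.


t=6: phase=(10,7,3,3) vs β=10 → FL=W FR=S RL=S RR=S
t=13: phase=(17,14,10,10) vs β=10 → FL=W FR=W RL=W RR=W
t=20: phase=(4,1,17,17) vs β=10 → FL=S FR=S RL=W RR=W
t=23: phase=(7,4,0,0) vs β=10 → FL=S FR=S RL=S RR=S
t=27: phase=(11,8,4,4) vs β=10 → FL=W FR=S RL=S RR=S

t=6: FL=W FR=S RL=S RR=S
t=13: FL=W FR=W RL=W RR=W
t=20: FL=S FR=S RL=W RR=W
t=23: FL=S FR=S RL=S RR=S
t=27: FL=W FR=S RL=S RR=S


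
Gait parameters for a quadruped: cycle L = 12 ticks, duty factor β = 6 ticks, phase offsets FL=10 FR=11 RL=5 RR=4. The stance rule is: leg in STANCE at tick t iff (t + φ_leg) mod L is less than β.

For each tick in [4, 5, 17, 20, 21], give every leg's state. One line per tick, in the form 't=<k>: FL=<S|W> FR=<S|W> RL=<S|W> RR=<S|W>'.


t=4: FL=S FR=S RL=W RR=W
t=5: FL=S FR=S RL=W RR=W
t=17: FL=S FR=S RL=W RR=W
t=20: FL=W FR=W RL=S RR=S
t=21: FL=W FR=W RL=S RR=S

t=4: phase=(2,3,9,8) vs β=6 → FL=S FR=S RL=W RR=W
t=5: phase=(3,4,10,9) vs β=6 → FL=S FR=S RL=W RR=W
t=17: phase=(3,4,10,9) vs β=6 → FL=S FR=S RL=W RR=W
t=20: phase=(6,7,1,0) vs β=6 → FL=W FR=W RL=S RR=S
t=21: phase=(7,8,2,1) vs β=6 → FL=W FR=W RL=S RR=S


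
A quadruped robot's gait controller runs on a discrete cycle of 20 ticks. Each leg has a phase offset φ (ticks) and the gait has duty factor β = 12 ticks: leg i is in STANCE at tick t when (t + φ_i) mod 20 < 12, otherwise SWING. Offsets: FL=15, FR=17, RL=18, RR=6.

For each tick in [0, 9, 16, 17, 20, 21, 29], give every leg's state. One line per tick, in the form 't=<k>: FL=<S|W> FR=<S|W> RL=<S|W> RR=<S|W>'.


t=0: phase=(15,17,18,6) vs β=12 → FL=W FR=W RL=W RR=S
t=9: phase=(4,6,7,15) vs β=12 → FL=S FR=S RL=S RR=W
t=16: phase=(11,13,14,2) vs β=12 → FL=S FR=W RL=W RR=S
t=17: phase=(12,14,15,3) vs β=12 → FL=W FR=W RL=W RR=S
t=20: phase=(15,17,18,6) vs β=12 → FL=W FR=W RL=W RR=S
t=21: phase=(16,18,19,7) vs β=12 → FL=W FR=W RL=W RR=S
t=29: phase=(4,6,7,15) vs β=12 → FL=S FR=S RL=S RR=W

t=0: FL=W FR=W RL=W RR=S
t=9: FL=S FR=S RL=S RR=W
t=16: FL=S FR=W RL=W RR=S
t=17: FL=W FR=W RL=W RR=S
t=20: FL=W FR=W RL=W RR=S
t=21: FL=W FR=W RL=W RR=S
t=29: FL=S FR=S RL=S RR=W


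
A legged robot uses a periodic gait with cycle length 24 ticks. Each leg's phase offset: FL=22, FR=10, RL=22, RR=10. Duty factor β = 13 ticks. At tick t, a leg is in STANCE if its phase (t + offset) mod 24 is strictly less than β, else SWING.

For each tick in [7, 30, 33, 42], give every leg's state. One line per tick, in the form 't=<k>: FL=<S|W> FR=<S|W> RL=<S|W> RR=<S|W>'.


t=7: FL=S FR=W RL=S RR=W
t=30: FL=S FR=W RL=S RR=W
t=33: FL=S FR=W RL=S RR=W
t=42: FL=W FR=S RL=W RR=S

t=7: phase=(5,17,5,17) vs β=13 → FL=S FR=W RL=S RR=W
t=30: phase=(4,16,4,16) vs β=13 → FL=S FR=W RL=S RR=W
t=33: phase=(7,19,7,19) vs β=13 → FL=S FR=W RL=S RR=W
t=42: phase=(16,4,16,4) vs β=13 → FL=W FR=S RL=W RR=S


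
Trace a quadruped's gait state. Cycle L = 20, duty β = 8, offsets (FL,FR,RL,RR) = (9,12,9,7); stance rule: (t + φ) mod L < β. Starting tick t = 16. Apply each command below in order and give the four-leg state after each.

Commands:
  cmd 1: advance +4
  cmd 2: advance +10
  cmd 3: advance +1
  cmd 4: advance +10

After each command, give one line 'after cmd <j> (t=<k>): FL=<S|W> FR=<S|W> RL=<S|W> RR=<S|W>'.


start t=16: FL=S FR=W RL=S RR=S
cmd 1: advance +4 → t=20, phase=(9,12,9,7) → FL=W FR=W RL=W RR=S
cmd 2: advance +10 → t=30, phase=(19,2,19,17) → FL=W FR=S RL=W RR=W
cmd 3: advance +1 → t=31, phase=(0,3,0,18) → FL=S FR=S RL=S RR=W
cmd 4: advance +10 → t=41, phase=(10,13,10,8) → FL=W FR=W RL=W RR=W

after cmd 1 (t=20): FL=W FR=W RL=W RR=S
after cmd 2 (t=30): FL=W FR=S RL=W RR=W
after cmd 3 (t=31): FL=S FR=S RL=S RR=W
after cmd 4 (t=41): FL=W FR=W RL=W RR=W


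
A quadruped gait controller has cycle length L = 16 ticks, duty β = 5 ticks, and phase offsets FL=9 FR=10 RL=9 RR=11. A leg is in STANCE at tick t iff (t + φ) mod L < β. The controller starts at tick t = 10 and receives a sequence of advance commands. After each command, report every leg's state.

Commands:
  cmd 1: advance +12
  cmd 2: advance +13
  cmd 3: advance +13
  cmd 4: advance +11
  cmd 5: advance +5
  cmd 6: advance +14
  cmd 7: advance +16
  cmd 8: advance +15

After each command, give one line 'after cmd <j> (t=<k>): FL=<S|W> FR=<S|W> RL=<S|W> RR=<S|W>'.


after cmd 1 (t=22): FL=W FR=S RL=W RR=S
after cmd 2 (t=35): FL=W FR=W RL=W RR=W
after cmd 3 (t=48): FL=W FR=W RL=W RR=W
after cmd 4 (t=59): FL=S FR=W RL=S RR=W
after cmd 5 (t=64): FL=W FR=W RL=W RR=W
after cmd 6 (t=78): FL=W FR=W RL=W RR=W
after cmd 7 (t=94): FL=W FR=W RL=W RR=W
after cmd 8 (t=109): FL=W FR=W RL=W RR=W

start t=10: FL=S FR=S RL=S RR=W
cmd 1: advance +12 → t=22, phase=(15,0,15,1) → FL=W FR=S RL=W RR=S
cmd 2: advance +13 → t=35, phase=(12,13,12,14) → FL=W FR=W RL=W RR=W
cmd 3: advance +13 → t=48, phase=(9,10,9,11) → FL=W FR=W RL=W RR=W
cmd 4: advance +11 → t=59, phase=(4,5,4,6) → FL=S FR=W RL=S RR=W
cmd 5: advance +5 → t=64, phase=(9,10,9,11) → FL=W FR=W RL=W RR=W
cmd 6: advance +14 → t=78, phase=(7,8,7,9) → FL=W FR=W RL=W RR=W
cmd 7: advance +16 → t=94, phase=(7,8,7,9) → FL=W FR=W RL=W RR=W
cmd 8: advance +15 → t=109, phase=(6,7,6,8) → FL=W FR=W RL=W RR=W


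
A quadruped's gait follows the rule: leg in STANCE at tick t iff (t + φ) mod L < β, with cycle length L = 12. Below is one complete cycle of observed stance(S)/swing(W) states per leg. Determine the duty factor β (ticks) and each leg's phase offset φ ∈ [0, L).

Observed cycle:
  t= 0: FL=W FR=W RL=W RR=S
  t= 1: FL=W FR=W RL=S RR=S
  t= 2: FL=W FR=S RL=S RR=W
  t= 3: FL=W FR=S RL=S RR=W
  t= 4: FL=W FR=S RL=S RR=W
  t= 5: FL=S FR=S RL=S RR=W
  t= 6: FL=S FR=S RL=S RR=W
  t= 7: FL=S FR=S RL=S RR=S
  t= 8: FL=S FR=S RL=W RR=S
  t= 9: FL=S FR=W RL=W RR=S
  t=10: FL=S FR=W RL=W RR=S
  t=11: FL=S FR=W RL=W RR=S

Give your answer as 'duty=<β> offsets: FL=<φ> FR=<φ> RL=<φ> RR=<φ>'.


duty=7 offsets: FL=7 FR=10 RL=11 RR=5

duty β = stance ticks per leg = 7
FL: stance ticks = 7; W→S at t=5 → φ=7
FR: stance ticks = 7; W→S at t=2 → φ=10
RL: stance ticks = 7; W→S at t=1 → φ=11
RR: stance ticks = 7; W→S at t=7 → φ=5


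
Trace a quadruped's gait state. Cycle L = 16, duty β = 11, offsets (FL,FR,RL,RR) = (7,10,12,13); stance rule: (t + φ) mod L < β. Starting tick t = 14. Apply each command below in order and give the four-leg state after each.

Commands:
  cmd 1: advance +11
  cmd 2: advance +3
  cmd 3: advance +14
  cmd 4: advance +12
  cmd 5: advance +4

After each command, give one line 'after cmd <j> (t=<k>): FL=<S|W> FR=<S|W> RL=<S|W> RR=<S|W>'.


start t=14: FL=S FR=S RL=S RR=W
cmd 1: advance +11 → t=25, phase=(0,3,5,6) → FL=S FR=S RL=S RR=S
cmd 2: advance +3 → t=28, phase=(3,6,8,9) → FL=S FR=S RL=S RR=S
cmd 3: advance +14 → t=42, phase=(1,4,6,7) → FL=S FR=S RL=S RR=S
cmd 4: advance +12 → t=54, phase=(13,0,2,3) → FL=W FR=S RL=S RR=S
cmd 5: advance +4 → t=58, phase=(1,4,6,7) → FL=S FR=S RL=S RR=S

after cmd 1 (t=25): FL=S FR=S RL=S RR=S
after cmd 2 (t=28): FL=S FR=S RL=S RR=S
after cmd 3 (t=42): FL=S FR=S RL=S RR=S
after cmd 4 (t=54): FL=W FR=S RL=S RR=S
after cmd 5 (t=58): FL=S FR=S RL=S RR=S


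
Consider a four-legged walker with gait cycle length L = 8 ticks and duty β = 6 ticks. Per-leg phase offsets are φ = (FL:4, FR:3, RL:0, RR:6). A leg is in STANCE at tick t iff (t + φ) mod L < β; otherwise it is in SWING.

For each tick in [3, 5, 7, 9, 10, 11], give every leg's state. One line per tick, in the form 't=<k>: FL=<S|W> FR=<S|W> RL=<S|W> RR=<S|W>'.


t=3: phase=(7,6,3,1) vs β=6 → FL=W FR=W RL=S RR=S
t=5: phase=(1,0,5,3) vs β=6 → FL=S FR=S RL=S RR=S
t=7: phase=(3,2,7,5) vs β=6 → FL=S FR=S RL=W RR=S
t=9: phase=(5,4,1,7) vs β=6 → FL=S FR=S RL=S RR=W
t=10: phase=(6,5,2,0) vs β=6 → FL=W FR=S RL=S RR=S
t=11: phase=(7,6,3,1) vs β=6 → FL=W FR=W RL=S RR=S

t=3: FL=W FR=W RL=S RR=S
t=5: FL=S FR=S RL=S RR=S
t=7: FL=S FR=S RL=W RR=S
t=9: FL=S FR=S RL=S RR=W
t=10: FL=W FR=S RL=S RR=S
t=11: FL=W FR=W RL=S RR=S


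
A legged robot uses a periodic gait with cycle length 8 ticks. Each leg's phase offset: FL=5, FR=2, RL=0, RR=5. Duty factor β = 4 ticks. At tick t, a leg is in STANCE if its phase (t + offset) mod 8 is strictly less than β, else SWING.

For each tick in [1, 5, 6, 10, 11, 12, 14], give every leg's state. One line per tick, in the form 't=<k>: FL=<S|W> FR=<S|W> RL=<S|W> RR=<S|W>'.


t=1: phase=(6,3,1,6) vs β=4 → FL=W FR=S RL=S RR=W
t=5: phase=(2,7,5,2) vs β=4 → FL=S FR=W RL=W RR=S
t=6: phase=(3,0,6,3) vs β=4 → FL=S FR=S RL=W RR=S
t=10: phase=(7,4,2,7) vs β=4 → FL=W FR=W RL=S RR=W
t=11: phase=(0,5,3,0) vs β=4 → FL=S FR=W RL=S RR=S
t=12: phase=(1,6,4,1) vs β=4 → FL=S FR=W RL=W RR=S
t=14: phase=(3,0,6,3) vs β=4 → FL=S FR=S RL=W RR=S

t=1: FL=W FR=S RL=S RR=W
t=5: FL=S FR=W RL=W RR=S
t=6: FL=S FR=S RL=W RR=S
t=10: FL=W FR=W RL=S RR=W
t=11: FL=S FR=W RL=S RR=S
t=12: FL=S FR=W RL=W RR=S
t=14: FL=S FR=S RL=W RR=S


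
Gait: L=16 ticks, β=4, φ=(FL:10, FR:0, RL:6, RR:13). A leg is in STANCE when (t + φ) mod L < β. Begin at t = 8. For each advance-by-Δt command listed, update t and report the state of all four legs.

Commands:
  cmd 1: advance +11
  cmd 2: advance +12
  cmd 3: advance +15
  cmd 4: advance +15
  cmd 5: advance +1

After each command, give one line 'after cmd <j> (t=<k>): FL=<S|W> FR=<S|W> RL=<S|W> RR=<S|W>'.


start t=8: FL=S FR=W RL=W RR=W
cmd 1: advance +11 → t=19, phase=(13,3,9,0) → FL=W FR=S RL=W RR=S
cmd 2: advance +12 → t=31, phase=(9,15,5,12) → FL=W FR=W RL=W RR=W
cmd 3: advance +15 → t=46, phase=(8,14,4,11) → FL=W FR=W RL=W RR=W
cmd 4: advance +15 → t=61, phase=(7,13,3,10) → FL=W FR=W RL=S RR=W
cmd 5: advance +1 → t=62, phase=(8,14,4,11) → FL=W FR=W RL=W RR=W

after cmd 1 (t=19): FL=W FR=S RL=W RR=S
after cmd 2 (t=31): FL=W FR=W RL=W RR=W
after cmd 3 (t=46): FL=W FR=W RL=W RR=W
after cmd 4 (t=61): FL=W FR=W RL=S RR=W
after cmd 5 (t=62): FL=W FR=W RL=W RR=W


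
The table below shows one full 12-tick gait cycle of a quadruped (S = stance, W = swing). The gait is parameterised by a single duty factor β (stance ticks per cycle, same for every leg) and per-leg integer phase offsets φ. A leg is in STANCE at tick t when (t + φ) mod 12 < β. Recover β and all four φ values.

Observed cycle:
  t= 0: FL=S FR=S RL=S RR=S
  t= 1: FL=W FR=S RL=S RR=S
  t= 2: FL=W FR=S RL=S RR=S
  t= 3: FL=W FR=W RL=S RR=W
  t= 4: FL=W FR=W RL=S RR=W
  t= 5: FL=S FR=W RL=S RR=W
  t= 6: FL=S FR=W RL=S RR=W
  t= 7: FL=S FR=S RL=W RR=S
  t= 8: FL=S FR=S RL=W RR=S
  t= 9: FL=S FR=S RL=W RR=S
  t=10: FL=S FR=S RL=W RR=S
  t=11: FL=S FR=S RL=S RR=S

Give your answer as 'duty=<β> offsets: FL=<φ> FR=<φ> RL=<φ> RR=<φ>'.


duty β = stance ticks per leg = 8
FL: stance ticks = 8; W→S at t=5 → φ=7
FR: stance ticks = 8; W→S at t=7 → φ=5
RL: stance ticks = 8; W→S at t=11 → φ=1
RR: stance ticks = 8; W→S at t=7 → φ=5

duty=8 offsets: FL=7 FR=5 RL=1 RR=5


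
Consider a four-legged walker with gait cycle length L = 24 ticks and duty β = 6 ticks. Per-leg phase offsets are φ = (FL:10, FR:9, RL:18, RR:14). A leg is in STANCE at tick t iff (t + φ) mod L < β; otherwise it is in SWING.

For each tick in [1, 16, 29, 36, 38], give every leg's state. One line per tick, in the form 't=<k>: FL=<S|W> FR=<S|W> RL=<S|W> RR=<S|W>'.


t=1: phase=(11,10,19,15) vs β=6 → FL=W FR=W RL=W RR=W
t=16: phase=(2,1,10,6) vs β=6 → FL=S FR=S RL=W RR=W
t=29: phase=(15,14,23,19) vs β=6 → FL=W FR=W RL=W RR=W
t=36: phase=(22,21,6,2) vs β=6 → FL=W FR=W RL=W RR=S
t=38: phase=(0,23,8,4) vs β=6 → FL=S FR=W RL=W RR=S

t=1: FL=W FR=W RL=W RR=W
t=16: FL=S FR=S RL=W RR=W
t=29: FL=W FR=W RL=W RR=W
t=36: FL=W FR=W RL=W RR=S
t=38: FL=S FR=W RL=W RR=S


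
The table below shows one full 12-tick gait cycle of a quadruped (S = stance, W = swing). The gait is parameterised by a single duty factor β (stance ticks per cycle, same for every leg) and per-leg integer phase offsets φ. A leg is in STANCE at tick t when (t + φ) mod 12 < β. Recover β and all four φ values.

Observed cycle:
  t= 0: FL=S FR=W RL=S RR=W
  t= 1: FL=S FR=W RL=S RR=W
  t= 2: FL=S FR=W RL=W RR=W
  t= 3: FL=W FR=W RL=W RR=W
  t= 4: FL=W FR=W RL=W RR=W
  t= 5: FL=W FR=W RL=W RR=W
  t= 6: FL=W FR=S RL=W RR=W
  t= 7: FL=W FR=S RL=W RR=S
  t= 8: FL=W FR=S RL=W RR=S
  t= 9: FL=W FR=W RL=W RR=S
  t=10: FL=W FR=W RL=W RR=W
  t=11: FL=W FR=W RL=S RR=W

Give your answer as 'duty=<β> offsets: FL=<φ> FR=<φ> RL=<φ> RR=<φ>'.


duty β = stance ticks per leg = 3
FL: stance ticks = 3; W→S at t=0 → φ=0
FR: stance ticks = 3; W→S at t=6 → φ=6
RL: stance ticks = 3; W→S at t=11 → φ=1
RR: stance ticks = 3; W→S at t=7 → φ=5

duty=3 offsets: FL=0 FR=6 RL=1 RR=5


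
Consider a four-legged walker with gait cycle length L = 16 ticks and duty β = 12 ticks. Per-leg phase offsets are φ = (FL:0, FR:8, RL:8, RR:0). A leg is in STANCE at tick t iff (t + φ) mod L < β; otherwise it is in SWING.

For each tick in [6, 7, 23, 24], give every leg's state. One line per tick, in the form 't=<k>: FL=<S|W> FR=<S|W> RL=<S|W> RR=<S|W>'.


t=6: FL=S FR=W RL=W RR=S
t=7: FL=S FR=W RL=W RR=S
t=23: FL=S FR=W RL=W RR=S
t=24: FL=S FR=S RL=S RR=S

t=6: phase=(6,14,14,6) vs β=12 → FL=S FR=W RL=W RR=S
t=7: phase=(7,15,15,7) vs β=12 → FL=S FR=W RL=W RR=S
t=23: phase=(7,15,15,7) vs β=12 → FL=S FR=W RL=W RR=S
t=24: phase=(8,0,0,8) vs β=12 → FL=S FR=S RL=S RR=S


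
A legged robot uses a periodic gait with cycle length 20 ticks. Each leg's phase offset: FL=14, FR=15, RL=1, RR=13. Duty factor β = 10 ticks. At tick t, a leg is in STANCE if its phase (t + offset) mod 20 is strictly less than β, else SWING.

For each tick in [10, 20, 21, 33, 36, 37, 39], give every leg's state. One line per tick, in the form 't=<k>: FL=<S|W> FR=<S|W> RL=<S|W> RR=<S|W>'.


t=10: FL=S FR=S RL=W RR=S
t=20: FL=W FR=W RL=S RR=W
t=21: FL=W FR=W RL=S RR=W
t=33: FL=S FR=S RL=W RR=S
t=36: FL=W FR=W RL=W RR=S
t=37: FL=W FR=W RL=W RR=W
t=39: FL=W FR=W RL=S RR=W

t=10: phase=(4,5,11,3) vs β=10 → FL=S FR=S RL=W RR=S
t=20: phase=(14,15,1,13) vs β=10 → FL=W FR=W RL=S RR=W
t=21: phase=(15,16,2,14) vs β=10 → FL=W FR=W RL=S RR=W
t=33: phase=(7,8,14,6) vs β=10 → FL=S FR=S RL=W RR=S
t=36: phase=(10,11,17,9) vs β=10 → FL=W FR=W RL=W RR=S
t=37: phase=(11,12,18,10) vs β=10 → FL=W FR=W RL=W RR=W
t=39: phase=(13,14,0,12) vs β=10 → FL=W FR=W RL=S RR=W
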